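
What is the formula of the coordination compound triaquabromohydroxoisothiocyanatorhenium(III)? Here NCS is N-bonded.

Ligands: 1 hydroxo (OH, -1), 1 bromo (Br, -1), 1 isothiocyanato (NCS, -1), 3 aqua (H2O, neutral). Ligand charge sum = -3.
With Re in oxidation state +3, the complex ion is [Re...].

[ReBr(H2O)3(NCS)(OH)]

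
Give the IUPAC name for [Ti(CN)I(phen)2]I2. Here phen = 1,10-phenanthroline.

cyanoiodobis(1,10-phenanthroline)titanium(IV) iodide

The 2 iodide counter-ions carry a total charge of -2, so each complex ion is 2+.
Ligand charges: 1×iodo (-1 each), 1×cyano (-1 each), 2×1,10-phenanthroline (neutral); total -2. So Ti + (-2) = 2+, giving Ti = +4.
Ligands are named alphabetically: cyano before iodo before phenanthroline.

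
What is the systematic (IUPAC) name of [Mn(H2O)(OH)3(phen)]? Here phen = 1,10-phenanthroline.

There is no counter-ion, so the complex is neutral overall.
Ligand charges: 1×1,10-phenanthroline (neutral), 3×hydroxo (-1 each), 1×aqua (neutral); total -3. So Mn + (-3) = 0, giving Mn = +3.
Ligands are named alphabetically: aqua before hydroxo before phenanthroline.

aquatrihydroxo(1,10-phenanthroline)manganese(III)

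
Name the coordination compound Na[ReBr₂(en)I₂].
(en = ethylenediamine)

sodium dibromo(ethylenediamine)diiodorhenate(III)

The 1 sodium counter-ion carries a total charge of +1, so each complex ion is 1−.
Ligand charges: 2×iodo (-1 each), 1×ethylenediamine (neutral), 2×bromo (-1 each); total -4. So Re + (-4) = 1−, giving Re = +3.
Ligands are named alphabetically: bromo before ethylenediamine before iodo.
The complex ion is anionic, so rhenium takes the -ate form rhenate(III).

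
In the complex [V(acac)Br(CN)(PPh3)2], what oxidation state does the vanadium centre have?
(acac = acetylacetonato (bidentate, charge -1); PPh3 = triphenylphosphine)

No counter-ion: the bracketed complex is neutral.
Ligand charges: 1×Br = -1; 1×acac = -1; 2×PPh3 neutral; 1×CN = -1; sum -3.
V + (-3) = 0 ⇒ V is +3.

+3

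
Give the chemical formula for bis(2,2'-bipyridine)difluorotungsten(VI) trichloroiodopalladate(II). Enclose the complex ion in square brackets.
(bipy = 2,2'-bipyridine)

[W(bipy)2F2][PdCl3I]2

Cation [W…]: ligand charges -2, W(VI) ⇒ ion charge 4+.
Anion [Pd…]: ligand charges -4, Pd(II) ⇒ ion charge 2−.
One 4+ cation requires 2 of the 2− anion.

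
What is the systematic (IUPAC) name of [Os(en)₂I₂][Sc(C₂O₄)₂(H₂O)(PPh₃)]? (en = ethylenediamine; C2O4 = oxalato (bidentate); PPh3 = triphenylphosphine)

Both ions are complex: the cation is named first with the plain metal name, the anion second with the -ate form; each ion's ligands are alphabetised independently.
Scandium is always +3 in its complexes; the anion's ligand charges sum to -4, so the complex anion is 1−.
A 1:1 salt means the cation carries the equal and opposite charge, 1+.
Cation: ligand charges sum to -2; for the ion to be 1+, Os = +3.

bis(ethylenediamine)diiodoosmium(III) aquadioxalato(triphenylphosphine)scandate(III)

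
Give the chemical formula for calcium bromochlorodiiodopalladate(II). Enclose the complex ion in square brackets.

Ca[PdBrClI2]

Ligands: 2 iodo (I, -1), 1 chloro (Cl, -1), 1 bromo (Br, -1). Ligand charge sum = -4.
With Pd in oxidation state +2, the complex ion is [Pd...]^2−.
Charge balance with calcium (+2) requires 1 complex ion per 1 calcium.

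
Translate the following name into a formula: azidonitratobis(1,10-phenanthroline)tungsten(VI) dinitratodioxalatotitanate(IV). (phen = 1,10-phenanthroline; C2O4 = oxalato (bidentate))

[W(N3)(NO3)(phen)2][Ti(C2O4)2(NO3)2]2

Cation [W…]: ligand charges -2, W(VI) ⇒ ion charge 4+.
Anion [Ti…]: ligand charges -6, Ti(IV) ⇒ ion charge 2−.
One 4+ cation requires 2 of the 2− anion.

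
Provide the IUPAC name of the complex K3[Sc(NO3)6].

potassium hexanitratoscandate(III)

The 3 potassium counter-ions carry a total charge of +3, so each complex ion is 3−.
Ligand charges: 6×nitrato (-1 each); total -6. So Sc + (-6) = 3−, giving Sc = +3.
The complex ion is anionic, so scandium takes the -ate form scandate(III).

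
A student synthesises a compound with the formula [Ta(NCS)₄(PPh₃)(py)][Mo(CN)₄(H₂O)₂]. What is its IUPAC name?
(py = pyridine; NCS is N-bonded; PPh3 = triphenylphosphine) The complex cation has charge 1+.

The complex cation is given as 1+; its ligand charges sum to -4, so Ta = +5.
A 1:1 salt means the anion carries the equal and opposite charge, 1−.
Anion: ligand charges sum to -4; for the ion to be 1−, Mo = +3.

tetraisothiocyanato(pyridine)(triphenylphosphine)tantalum(V) diaquatetracyanomolybdate(III)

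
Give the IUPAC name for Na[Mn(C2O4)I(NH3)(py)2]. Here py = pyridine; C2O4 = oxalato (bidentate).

The 1 sodium counter-ion carries a total charge of +1, so each complex ion is 1−.
Ligand charges: 2×pyridine (neutral), 1×oxalato (-2 each), 1×iodo (-1 each), 1×ammine (neutral); total -3. So Mn + (-3) = 1−, giving Mn = +2.
Ligands are named alphabetically: ammine before iodo before oxalato before pyridine.
The complex ion is anionic, so manganese takes the -ate form manganate(II).

sodium ammineiodooxalatobis(pyridine)manganate(II)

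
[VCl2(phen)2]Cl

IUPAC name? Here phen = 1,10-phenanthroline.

The 1 chloride counter-ion carries a total charge of -1, so each complex ion is 1+.
Ligand charges: 2×chloro (-1 each), 2×1,10-phenanthroline (neutral); total -2. So V + (-2) = 1+, giving V = +3.
Ligands are named alphabetically: chloro before phenanthroline.

dichlorobis(1,10-phenanthroline)vanadium(III) chloride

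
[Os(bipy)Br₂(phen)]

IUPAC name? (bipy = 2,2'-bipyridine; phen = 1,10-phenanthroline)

There is no counter-ion, so the complex is neutral overall.
Ligand charges: 1×2,2'-bipyridine (neutral), 1×1,10-phenanthroline (neutral), 2×bromo (-1 each); total -2. So Os + (-2) = 0, giving Os = +2.
Ligands are named alphabetically: bipyridine before bromo before phenanthroline.

(2,2'-bipyridine)dibromo(1,10-phenanthroline)osmium(II)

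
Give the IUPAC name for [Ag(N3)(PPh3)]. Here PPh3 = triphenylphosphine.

azido(triphenylphosphine)silver(I)

There is no counter-ion, so the complex is neutral overall.
Ligand charges: 1×azido (-1 each), 1×triphenylphosphine (neutral); total -1. So Ag + (-1) = 0, giving Ag = +1.
Ligands are named alphabetically: azido before triphenylphosphine.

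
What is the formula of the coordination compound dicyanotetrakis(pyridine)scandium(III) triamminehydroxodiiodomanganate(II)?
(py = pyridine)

Cation [Sc…]: ligand charges -2, Sc(III) ⇒ ion charge 1+.
Anion [Mn…]: ligand charges -3, Mn(II) ⇒ ion charge 1−.
One 1+ cation balances one 1− anion.

[Sc(CN)2(py)4][MnI2(NH3)3(OH)]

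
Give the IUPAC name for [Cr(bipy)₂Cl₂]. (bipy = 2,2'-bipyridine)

bis(2,2'-bipyridine)dichlorochromium(II)

There is no counter-ion, so the complex is neutral overall.
Ligand charges: 2×chloro (-1 each), 2×2,2'-bipyridine (neutral); total -2. So Cr + (-2) = 0, giving Cr = +2.
Ligands are named alphabetically: bipyridine before chloro.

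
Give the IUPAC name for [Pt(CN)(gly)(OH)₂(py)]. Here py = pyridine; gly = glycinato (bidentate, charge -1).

There is no counter-ion, so the complex is neutral overall.
Ligand charges: 2×hydroxo (-1 each), 1×pyridine (neutral), 1×cyano (-1 each), 1×glycinato (-1 each); total -4. So Pt + (-4) = 0, giving Pt = +4.
Ligands are named alphabetically: cyano before glycinato before hydroxo before pyridine.

cyano(glycinato)dihydroxo(pyridine)platinum(IV)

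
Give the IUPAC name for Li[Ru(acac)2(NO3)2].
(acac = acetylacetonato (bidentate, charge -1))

lithium bis(acetylacetonato)dinitratoruthenate(III)

The 1 lithium counter-ion carries a total charge of +1, so each complex ion is 1−.
Ligand charges: 2×acetylacetonato (-1 each), 2×nitrato (-1 each); total -4. So Ru + (-4) = 1−, giving Ru = +3.
Ligands are named alphabetically: acetylacetonato before nitrato.
The complex ion is anionic, so ruthenium takes the -ate form ruthenate(III).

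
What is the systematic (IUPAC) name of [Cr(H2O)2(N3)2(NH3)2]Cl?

The 1 chloride counter-ion carries a total charge of -1, so each complex ion is 1+.
Ligand charges: 2×azido (-1 each), 2×aqua (neutral), 2×ammine (neutral); total -2. So Cr + (-2) = 1+, giving Cr = +3.
Ligands are named alphabetically: ammine before aqua before azido.

diamminediaquadiazidochromium(III) chloride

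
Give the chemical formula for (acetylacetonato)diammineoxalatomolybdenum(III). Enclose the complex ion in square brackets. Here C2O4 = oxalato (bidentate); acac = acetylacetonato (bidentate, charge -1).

Ligands: 2 ammine (NH3, neutral), 1 oxalato (C2O4, -2), 1 acetylacetonato (acac, -1). Ligand charge sum = -3.
With Mo in oxidation state +3, the complex ion is [Mo...].

[Mo(acac)(C2O4)(NH3)2]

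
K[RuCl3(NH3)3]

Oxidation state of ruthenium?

1 potassium outside the brackets (+1 each) → the complex ion is 1−.
Ligand charges: 3×NH3 neutral; 3×Cl = -3; sum -3.
Ru + (-3) = 1− ⇒ Ru is +2.

+2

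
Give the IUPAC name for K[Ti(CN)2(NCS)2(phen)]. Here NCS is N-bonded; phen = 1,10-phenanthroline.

potassium dicyanodiisothiocyanato(1,10-phenanthroline)titanate(III)

The 1 potassium counter-ion carries a total charge of +1, so each complex ion is 1−.
Ligand charges: 2×cyano (-1 each), 2×isothiocyanato (-1 each), 1×1,10-phenanthroline (neutral); total -4. So Ti + (-4) = 1−, giving Ti = +3.
Ligands are named alphabetically: cyano before isothiocyanato before phenanthroline.
The complex ion is anionic, so titanium takes the -ate form titanate(III).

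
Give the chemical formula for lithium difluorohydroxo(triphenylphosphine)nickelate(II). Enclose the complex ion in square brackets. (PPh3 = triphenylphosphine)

Li[NiF2(OH)(PPh3)]

Ligands: 1 hydroxo (OH, -1), 2 fluoro (F, -1), 1 triphenylphosphine (PPh3, neutral). Ligand charge sum = -3.
With Ni in oxidation state +2, the complex ion is [Ni...]^1−.
Charge balance with lithium (+1) requires 1 complex ion per 1 lithium.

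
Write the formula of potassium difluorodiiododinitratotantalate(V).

Ligands: 2 nitrato (NO3, -1), 2 fluoro (F, -1), 2 iodo (I, -1). Ligand charge sum = -6.
With Ta in oxidation state +5, the complex ion is [Ta...]^1−.
Charge balance with potassium (+1) requires 1 complex ion per 1 potassium.

K[TaF2I2(NO3)2]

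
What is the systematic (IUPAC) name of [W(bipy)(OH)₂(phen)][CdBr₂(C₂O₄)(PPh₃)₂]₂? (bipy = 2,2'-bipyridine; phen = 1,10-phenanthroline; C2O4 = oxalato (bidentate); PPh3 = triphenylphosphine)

(2,2'-bipyridine)dihydroxo(1,10-phenanthroline)tungsten(VI) dibromooxalatobis(triphenylphosphine)cadmate(II)

Both ions are complex: the cation is named first with the plain metal name, the anion second with the -ate form; each ion's ligands are alphabetised independently.
Cadmium is always +2 in its complexes; the anion's ligand charges sum to -4, so the complex anion is 2−.
With 2 anions per cation, the cation must be 2×2 = 4+.
Cation: ligand charges sum to -2; for the ion to be 4+, W = +6.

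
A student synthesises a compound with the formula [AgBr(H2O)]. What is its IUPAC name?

There is no counter-ion, so the complex is neutral overall.
Ligand charges: 1×bromo (-1 each), 1×aqua (neutral); total -1. So Ag + (-1) = 0, giving Ag = +1.
Ligands are named alphabetically: aqua before bromo.

aquabromosilver(I)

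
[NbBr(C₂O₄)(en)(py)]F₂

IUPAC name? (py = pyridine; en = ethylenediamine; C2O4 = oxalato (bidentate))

bromo(ethylenediamine)oxalato(pyridine)niobium(V) fluoride

The 2 fluoride counter-ions carry a total charge of -2, so each complex ion is 2+.
Ligand charges: 1×pyridine (neutral), 1×bromo (-1 each), 1×ethylenediamine (neutral), 1×oxalato (-2 each); total -3. So Nb + (-3) = 2+, giving Nb = +5.
Ligands are named alphabetically: bromo before ethylenediamine before oxalato before pyridine.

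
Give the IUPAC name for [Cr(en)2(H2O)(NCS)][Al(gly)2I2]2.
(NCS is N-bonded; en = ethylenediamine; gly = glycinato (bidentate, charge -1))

aquabis(ethylenediamine)isothiocyanatochromium(III) bis(glycinato)diiodoaluminate(III)

Both ions are complex: the cation is named first with the plain metal name, the anion second with the -ate form; each ion's ligands are alphabetised independently.
Aluminium is always +3 in its complexes; the anion's ligand charges sum to -4, so the complex anion is 1−.
With 2 anions per cation, the cation must be 2×1 = 2+.
Cation: ligand charges sum to -1; for the ion to be 2+, Cr = +3.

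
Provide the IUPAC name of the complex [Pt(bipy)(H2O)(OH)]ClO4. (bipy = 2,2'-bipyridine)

The 1 perchlorate counter-ion carries a total charge of -1, so each complex ion is 1+.
Ligand charges: 1×aqua (neutral), 1×2,2'-bipyridine (neutral), 1×hydroxo (-1 each); total -1. So Pt + (-1) = 1+, giving Pt = +2.
Ligands are named alphabetically: aqua before bipyridine before hydroxo.

aqua(2,2'-bipyridine)hydroxoplatinum(II) perchlorate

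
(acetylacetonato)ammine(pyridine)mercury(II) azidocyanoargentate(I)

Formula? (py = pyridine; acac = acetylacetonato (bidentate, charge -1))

Cation [Hg…]: ligand charges -1, Hg(II) ⇒ ion charge 1+.
Anion [Ag…]: ligand charges -2, Ag(I) ⇒ ion charge 1−.
One 1+ cation balances one 1− anion.

[Hg(acac)(NH3)(py)][Ag(CN)(N3)]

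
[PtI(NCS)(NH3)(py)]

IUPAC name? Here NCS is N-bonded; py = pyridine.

ammineiodoisothiocyanato(pyridine)platinum(II)

There is no counter-ion, so the complex is neutral overall.
Ligand charges: 1×isothiocyanato (-1 each), 1×ammine (neutral), 1×pyridine (neutral), 1×iodo (-1 each); total -2. So Pt + (-2) = 0, giving Pt = +2.
Ligands are named alphabetically: ammine before iodo before isothiocyanato before pyridine.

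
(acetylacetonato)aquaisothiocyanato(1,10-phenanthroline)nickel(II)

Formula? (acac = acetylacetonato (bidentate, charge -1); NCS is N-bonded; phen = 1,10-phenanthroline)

Ligands: 1 acetylacetonato (acac, -1), 1 aqua (H2O, neutral), 1 isothiocyanato (NCS, -1), 1 1,10-phenanthroline (phen, neutral). Ligand charge sum = -2.
With Ni in oxidation state +2, the complex ion is [Ni...].

[Ni(acac)(H2O)(NCS)(phen)]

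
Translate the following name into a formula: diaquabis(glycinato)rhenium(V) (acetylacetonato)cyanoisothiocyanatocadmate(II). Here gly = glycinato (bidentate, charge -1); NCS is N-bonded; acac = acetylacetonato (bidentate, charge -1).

[Re(gly)2(H2O)2][Cd(acac)(CN)(NCS)]3

Cation [Re…]: ligand charges -2, Re(V) ⇒ ion charge 3+.
Anion [Cd…]: ligand charges -3, Cd(II) ⇒ ion charge 1−.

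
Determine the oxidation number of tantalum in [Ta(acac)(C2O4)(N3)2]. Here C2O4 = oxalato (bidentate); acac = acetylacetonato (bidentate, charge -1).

No counter-ion: the bracketed complex is neutral.
Ligand charges: 1×C2O4 = -2; 2×N3 = -2; 1×acac = -1; sum -5.
Ta + (-5) = 0 ⇒ Ta is +5.

+5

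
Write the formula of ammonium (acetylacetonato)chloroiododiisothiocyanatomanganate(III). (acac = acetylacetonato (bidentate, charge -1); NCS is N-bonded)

Ligands: 1 chloro (Cl, -1), 1 acetylacetonato (acac, -1), 1 iodo (I, -1), 2 isothiocyanato (NCS, -1). Ligand charge sum = -5.
Charge balance with ammonium (+1) requires 1 complex ion per 2 ammonium.

(NH4)2[Mn(acac)ClI(NCS)2]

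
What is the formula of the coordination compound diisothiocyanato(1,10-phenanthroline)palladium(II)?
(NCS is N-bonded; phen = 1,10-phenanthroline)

[Pd(NCS)2(phen)]

Ligands: 2 isothiocyanato (NCS, -1), 1 1,10-phenanthroline (phen, neutral). Ligand charge sum = -2.
With Pd in oxidation state +2, the complex ion is [Pd...].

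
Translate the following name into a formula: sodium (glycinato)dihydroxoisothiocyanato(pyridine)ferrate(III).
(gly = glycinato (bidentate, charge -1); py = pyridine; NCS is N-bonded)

Na[Fe(gly)(NCS)(OH)2(py)]

Ligands: 1 glycinato (gly, -1), 1 pyridine (py, neutral), 1 isothiocyanato (NCS, -1), 2 hydroxo (OH, -1). Ligand charge sum = -4.
With Fe in oxidation state +3, the complex ion is [Fe...]^1−.
Charge balance with sodium (+1) requires 1 complex ion per 1 sodium.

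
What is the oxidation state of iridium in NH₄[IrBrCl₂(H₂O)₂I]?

+3

1 ammonium outside the brackets (+1 each) → the complex ion is 1−.
Ligand charges: 1×I = -1; 2×Cl = -2; 2×H2O neutral; 1×Br = -1; sum -4.
Ir + (-4) = 1− ⇒ Ir is +3.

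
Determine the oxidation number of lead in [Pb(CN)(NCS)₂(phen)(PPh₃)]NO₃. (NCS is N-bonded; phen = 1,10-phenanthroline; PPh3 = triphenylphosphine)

1 nitrate outside the brackets (-1 each) → the complex ion is 1+.
Ligand charges: 2×NCS = -2; 1×phen neutral; 1×CN = -1; 1×PPh3 neutral; sum -3.
Pb + (-3) = 1+ ⇒ Pb is +4.

+4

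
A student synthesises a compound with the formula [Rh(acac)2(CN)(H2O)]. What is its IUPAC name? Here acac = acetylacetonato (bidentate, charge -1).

bis(acetylacetonato)aquacyanorhodium(III)

There is no counter-ion, so the complex is neutral overall.
Ligand charges: 2×acetylacetonato (-1 each), 1×cyano (-1 each), 1×aqua (neutral); total -3. So Rh + (-3) = 0, giving Rh = +3.
Ligands are named alphabetically: acetylacetonato before aqua before cyano.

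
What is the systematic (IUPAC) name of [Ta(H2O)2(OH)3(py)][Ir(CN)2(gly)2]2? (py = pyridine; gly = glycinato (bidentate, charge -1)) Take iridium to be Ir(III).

diaquatrihydroxo(pyridine)tantalum(V) dicyanobis(glycinato)iridate(III)

Both ions are complex: the cation is named first with the plain metal name, the anion second with the -ate form; each ion's ligands are alphabetised independently.
Ir is given as +3; the anion's ligand charges sum to -4, so the complex anion is 1−.
With 2 anions per cation, the cation must be 2×1 = 2+.
Cation: ligand charges sum to -3; for the ion to be 2+, Ta = +5.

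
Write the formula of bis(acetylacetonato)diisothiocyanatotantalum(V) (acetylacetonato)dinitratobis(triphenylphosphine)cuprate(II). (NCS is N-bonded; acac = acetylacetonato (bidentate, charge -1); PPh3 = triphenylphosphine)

Cation [Ta…]: ligand charges -4, Ta(V) ⇒ ion charge 1+.
Anion [Cu…]: ligand charges -3, Cu(II) ⇒ ion charge 1−.
One 1+ cation balances one 1− anion.

[Ta(acac)2(NCS)2][Cu(acac)(NO3)2(PPh3)2]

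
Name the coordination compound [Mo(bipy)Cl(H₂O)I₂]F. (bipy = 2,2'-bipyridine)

The 1 fluoride counter-ion carries a total charge of -1, so each complex ion is 1+.
Ligand charges: 2×iodo (-1 each), 1×2,2'-bipyridine (neutral), 1×aqua (neutral), 1×chloro (-1 each); total -3. So Mo + (-3) = 1+, giving Mo = +4.
Ligands are named alphabetically: aqua before bipyridine before chloro before iodo.

aqua(2,2'-bipyridine)chlorodiiodomolybdenum(IV) fluoride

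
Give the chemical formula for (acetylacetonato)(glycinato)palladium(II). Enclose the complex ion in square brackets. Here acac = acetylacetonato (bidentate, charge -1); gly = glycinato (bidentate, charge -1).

Ligands: 1 acetylacetonato (acac, -1), 1 glycinato (gly, -1). Ligand charge sum = -2.
With Pd in oxidation state +2, the complex ion is [Pd...].

[Pd(acac)(gly)]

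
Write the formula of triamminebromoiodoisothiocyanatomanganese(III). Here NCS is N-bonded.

[MnBrI(NCS)(NH3)3]

Ligands: 1 iodo (I, -1), 1 isothiocyanato (NCS, -1), 1 bromo (Br, -1), 3 ammine (NH3, neutral). Ligand charge sum = -3.
With Mn in oxidation state +3, the complex ion is [Mn...].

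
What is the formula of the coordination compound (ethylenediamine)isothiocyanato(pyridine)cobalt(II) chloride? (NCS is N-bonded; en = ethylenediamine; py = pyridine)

Ligands: 1 isothiocyanato (NCS, -1), 1 ethylenediamine (en, neutral), 1 pyridine (py, neutral). Ligand charge sum = -1.
With Co in oxidation state +2, the complex ion is [Co...]^1+.
Charge balance with chloride (-1) requires 1 complex ion per 1 chloride.

[Co(en)(NCS)(py)]Cl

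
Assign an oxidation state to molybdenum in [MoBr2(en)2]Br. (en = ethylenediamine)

+3

1 bromide outside the brackets (-1 each) → the complex ion is 1+.
Ligand charges: 2×Br = -2; 2×en neutral; sum -2.
Mo + (-2) = 1+ ⇒ Mo is +3.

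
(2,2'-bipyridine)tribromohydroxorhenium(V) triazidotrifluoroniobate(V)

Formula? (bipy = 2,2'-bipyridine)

[Re(bipy)Br3(OH)][NbF3(N3)3]

Cation [Re…]: ligand charges -4, Re(V) ⇒ ion charge 1+.
Anion [Nb…]: ligand charges -6, Nb(V) ⇒ ion charge 1−.
One 1+ cation balances one 1− anion.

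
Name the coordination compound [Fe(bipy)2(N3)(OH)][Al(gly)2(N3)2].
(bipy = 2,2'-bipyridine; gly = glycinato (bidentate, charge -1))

Both ions are complex: the cation is named first with the plain metal name, the anion second with the -ate form; each ion's ligands are alphabetised independently.
Aluminium is always +3 in its complexes; the anion's ligand charges sum to -4, so the complex anion is 1−.
A 1:1 salt means the cation carries the equal and opposite charge, 1+.
Cation: ligand charges sum to -2; for the ion to be 1+, Fe = +3.

azidobis(2,2'-bipyridine)hydroxoiron(III) diazidobis(glycinato)aluminate(III)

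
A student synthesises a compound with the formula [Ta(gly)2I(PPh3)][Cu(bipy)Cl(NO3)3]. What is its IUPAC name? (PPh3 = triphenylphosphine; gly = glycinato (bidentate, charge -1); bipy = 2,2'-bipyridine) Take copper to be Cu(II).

bis(glycinato)iodo(triphenylphosphine)tantalum(V) (2,2'-bipyridine)chlorotrinitratocuprate(II)

Cu is given as +2; the anion's ligand charges sum to -4, so the complex anion is 2−.
A 1:1 salt means the cation carries the equal and opposite charge, 2+.
Cation: ligand charges sum to -3; for the ion to be 2+, Ta = +5.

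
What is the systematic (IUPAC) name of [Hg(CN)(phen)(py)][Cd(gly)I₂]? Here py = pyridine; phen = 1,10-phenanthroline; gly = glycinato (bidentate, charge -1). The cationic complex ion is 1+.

cyano(1,10-phenanthroline)(pyridine)mercury(II) (glycinato)diiodocadmate(II)

Both ions are complex: the cation is named first with the plain metal name, the anion second with the -ate form; each ion's ligands are alphabetised independently.
The complex cation is given as 1+; its ligand charges sum to -1, so Hg = +2.
A 1:1 salt means the anion carries the equal and opposite charge, 1−.
Anion: ligand charges sum to -3; for the ion to be 1−, Cd = +2.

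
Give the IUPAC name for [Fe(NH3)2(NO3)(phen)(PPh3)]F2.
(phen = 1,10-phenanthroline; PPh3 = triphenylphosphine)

diamminenitrato(1,10-phenanthroline)(triphenylphosphine)iron(III) fluoride

The 2 fluoride counter-ions carry a total charge of -2, so each complex ion is 2+.
Ligand charges: 1×1,10-phenanthroline (neutral), 1×nitrato (-1 each), 2×ammine (neutral), 1×triphenylphosphine (neutral); total -1. So Fe + (-1) = 2+, giving Fe = +3.
Ligands are named alphabetically: ammine before nitrato before phenanthroline before triphenylphosphine.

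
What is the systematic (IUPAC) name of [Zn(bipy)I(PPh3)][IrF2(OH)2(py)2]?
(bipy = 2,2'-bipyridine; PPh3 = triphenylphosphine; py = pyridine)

(2,2'-bipyridine)iodo(triphenylphosphine)zinc(II) difluorodihydroxobis(pyridine)iridate(III)

Zinc is always +2 in its complexes; the cation's ligand charges sum to -1, so the complex cation is 1+.
A 1:1 salt means the anion carries the equal and opposite charge, 1−.
Anion: ligand charges sum to -4; for the ion to be 1−, Ir = +3.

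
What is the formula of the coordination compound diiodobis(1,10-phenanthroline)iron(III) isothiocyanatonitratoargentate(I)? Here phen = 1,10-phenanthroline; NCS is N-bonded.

[FeI2(phen)2][Ag(NCS)(NO3)]

Cation [Fe…]: ligand charges -2, Fe(III) ⇒ ion charge 1+.
Anion [Ag…]: ligand charges -2, Ag(I) ⇒ ion charge 1−.
One 1+ cation balances one 1− anion.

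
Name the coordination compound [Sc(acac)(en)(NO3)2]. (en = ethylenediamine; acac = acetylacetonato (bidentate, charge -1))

There is no counter-ion, so the complex is neutral overall.
Ligand charges: 1×ethylenediamine (neutral), 2×nitrato (-1 each), 1×acetylacetonato (-1 each); total -3. So Sc + (-3) = 0, giving Sc = +3.
Ligands are named alphabetically: acetylacetonato before ethylenediamine before nitrato.

(acetylacetonato)(ethylenediamine)dinitratoscandium(III)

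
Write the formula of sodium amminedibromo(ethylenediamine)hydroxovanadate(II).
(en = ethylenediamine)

Ligands: 1 ammine (NH3, neutral), 2 bromo (Br, -1), 1 hydroxo (OH, -1), 1 ethylenediamine (en, neutral). Ligand charge sum = -3.
With V in oxidation state +2, the complex ion is [V...]^1−.
Charge balance with sodium (+1) requires 1 complex ion per 1 sodium.

Na[VBr2(en)(NH3)(OH)]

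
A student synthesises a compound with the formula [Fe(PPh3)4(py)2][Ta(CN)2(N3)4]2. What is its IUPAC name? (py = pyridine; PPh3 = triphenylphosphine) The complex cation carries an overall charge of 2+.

bis(pyridine)tetrakis(triphenylphosphine)iron(II) tetraazidodicyanotantalate(V)

Both ions are complex: the cation is named first with the plain metal name, the anion second with the -ate form; each ion's ligands are alphabetised independently.
The complex cation is given as 2+; its ligand charges sum to 0, so Fe = +2.
With 2 anions per cation, each anion must be 2/2 = 1−.
Anion: ligand charges sum to -6; for the ion to be 1−, Ta = +5.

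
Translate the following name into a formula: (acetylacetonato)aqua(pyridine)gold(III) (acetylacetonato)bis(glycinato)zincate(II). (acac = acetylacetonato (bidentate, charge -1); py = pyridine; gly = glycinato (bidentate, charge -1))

[Au(acac)(H2O)(py)][Zn(acac)(gly)2]2

Cation [Au…]: ligand charges -1, Au(III) ⇒ ion charge 2+.
Anion [Zn…]: ligand charges -3, Zn(II) ⇒ ion charge 1−.
One 2+ cation requires 2 of the 1− anion.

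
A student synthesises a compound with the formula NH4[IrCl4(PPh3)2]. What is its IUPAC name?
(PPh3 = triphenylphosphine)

ammonium tetrachlorobis(triphenylphosphine)iridate(III)

The 1 ammonium counter-ion carries a total charge of +1, so each complex ion is 1−.
Ligand charges: 2×triphenylphosphine (neutral), 4×chloro (-1 each); total -4. So Ir + (-4) = 1−, giving Ir = +3.
Ligands are named alphabetically: chloro before triphenylphosphine.
The complex ion is anionic, so iridium takes the -ate form iridate(III).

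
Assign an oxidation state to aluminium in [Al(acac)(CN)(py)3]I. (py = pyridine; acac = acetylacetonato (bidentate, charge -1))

1 iodide outside the brackets (-1 each) → the complex ion is 1+.
Ligand charges: 1×CN = -1; 3×py neutral; 1×acac = -1; sum -2.
Al + (-2) = 1+ ⇒ Al is +3.

+3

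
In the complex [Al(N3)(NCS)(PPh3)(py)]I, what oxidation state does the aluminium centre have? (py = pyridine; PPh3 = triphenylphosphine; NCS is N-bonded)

1 iodide outside the brackets (-1 each) → the complex ion is 1+.
Ligand charges: 1×py neutral; 1×N3 = -1; 1×PPh3 neutral; 1×NCS = -1; sum -2.
Al + (-2) = 1+ ⇒ Al is +3.

+3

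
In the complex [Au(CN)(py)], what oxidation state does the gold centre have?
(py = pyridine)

+1

No counter-ion: the bracketed complex is neutral.
Ligand charges: 1×CN = -1; 1×py neutral; sum -1.
Au + (-1) = 0 ⇒ Au is +1.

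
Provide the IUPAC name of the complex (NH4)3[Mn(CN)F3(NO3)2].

The 3 ammonium counter-ions carry a total charge of +3, so each complex ion is 3−.
Ligand charges: 3×fluoro (-1 each), 1×cyano (-1 each), 2×nitrato (-1 each); total -6. So Mn + (-6) = 3−, giving Mn = +3.
Ligands are named alphabetically: cyano before fluoro before nitrato.
The complex ion is anionic, so manganese takes the -ate form manganate(III).

ammonium cyanotrifluorodinitratomanganate(III)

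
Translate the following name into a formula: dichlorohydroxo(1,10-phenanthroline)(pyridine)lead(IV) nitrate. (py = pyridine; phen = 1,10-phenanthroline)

Ligands: 1 pyridine (py, neutral), 1 hydroxo (OH, -1), 1 1,10-phenanthroline (phen, neutral), 2 chloro (Cl, -1). Ligand charge sum = -3.
Charge balance with nitrate (-1) requires 1 complex ion per 1 nitrate.

[PbCl2(OH)(phen)(py)]NO3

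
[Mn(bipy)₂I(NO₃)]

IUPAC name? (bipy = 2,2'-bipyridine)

There is no counter-ion, so the complex is neutral overall.
Ligand charges: 2×2,2'-bipyridine (neutral), 1×iodo (-1 each), 1×nitrato (-1 each); total -2. So Mn + (-2) = 0, giving Mn = +2.
Ligands are named alphabetically: bipyridine before iodo before nitrato.

bis(2,2'-bipyridine)iodonitratomanganese(II)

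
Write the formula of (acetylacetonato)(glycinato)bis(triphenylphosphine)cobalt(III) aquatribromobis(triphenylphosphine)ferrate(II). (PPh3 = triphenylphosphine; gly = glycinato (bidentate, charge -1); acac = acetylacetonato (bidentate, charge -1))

Cation [Co…]: ligand charges -2, Co(III) ⇒ ion charge 1+.
Anion [Fe…]: ligand charges -3, Fe(II) ⇒ ion charge 1−.

[Co(acac)(gly)(PPh3)2][FeBr3(H2O)(PPh3)2]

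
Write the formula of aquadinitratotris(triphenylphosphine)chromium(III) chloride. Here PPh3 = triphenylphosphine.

Ligands: 2 nitrato (NO3, -1), 3 triphenylphosphine (PPh3, neutral), 1 aqua (H2O, neutral). Ligand charge sum = -2.
With Cr in oxidation state +3, the complex ion is [Cr...]^1+.
Charge balance with chloride (-1) requires 1 complex ion per 1 chloride.

[Cr(H2O)(NO3)2(PPh3)3]Cl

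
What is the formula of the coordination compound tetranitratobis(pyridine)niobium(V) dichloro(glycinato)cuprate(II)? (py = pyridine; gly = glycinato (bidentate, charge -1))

[Nb(NO3)4(py)2][CuCl2(gly)]

Cation [Nb…]: ligand charges -4, Nb(V) ⇒ ion charge 1+.
Anion [Cu…]: ligand charges -3, Cu(II) ⇒ ion charge 1−.
One 1+ cation balances one 1− anion.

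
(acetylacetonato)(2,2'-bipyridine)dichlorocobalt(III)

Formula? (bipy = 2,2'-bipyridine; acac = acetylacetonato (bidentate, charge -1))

Ligands: 2 chloro (Cl, -1), 1 2,2'-bipyridine (bipy, neutral), 1 acetylacetonato (acac, -1). Ligand charge sum = -3.
With Co in oxidation state +3, the complex ion is [Co...].

[Co(acac)(bipy)Cl2]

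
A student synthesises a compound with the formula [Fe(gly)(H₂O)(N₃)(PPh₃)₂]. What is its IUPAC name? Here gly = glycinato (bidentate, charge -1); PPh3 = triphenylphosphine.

aquaazido(glycinato)bis(triphenylphosphine)iron(II)

There is no counter-ion, so the complex is neutral overall.
Ligand charges: 1×aqua (neutral), 1×glycinato (-1 each), 1×azido (-1 each), 2×triphenylphosphine (neutral); total -2. So Fe + (-2) = 0, giving Fe = +2.
Ligands are named alphabetically: aqua before azido before glycinato before triphenylphosphine.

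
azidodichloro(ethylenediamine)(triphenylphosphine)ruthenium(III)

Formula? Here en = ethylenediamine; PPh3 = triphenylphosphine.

Ligands: 2 chloro (Cl, -1), 1 azido (N3, -1), 1 ethylenediamine (en, neutral), 1 triphenylphosphine (PPh3, neutral). Ligand charge sum = -3.
With Ru in oxidation state +3, the complex ion is [Ru...].

[RuCl2(en)(N3)(PPh3)]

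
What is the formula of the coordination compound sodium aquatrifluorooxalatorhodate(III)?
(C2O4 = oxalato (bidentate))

Na2[Rh(C2O4)F3(H2O)]

Ligands: 1 aqua (H2O, neutral), 3 fluoro (F, -1), 1 oxalato (C2O4, -2). Ligand charge sum = -5.
With Rh in oxidation state +3, the complex ion is [Rh...]^2−.
Charge balance with sodium (+1) requires 1 complex ion per 2 sodium.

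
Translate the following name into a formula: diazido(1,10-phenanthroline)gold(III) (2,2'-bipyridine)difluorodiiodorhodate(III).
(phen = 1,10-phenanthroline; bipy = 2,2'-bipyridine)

Cation [Au…]: ligand charges -2, Au(III) ⇒ ion charge 1+.
Anion [Rh…]: ligand charges -4, Rh(III) ⇒ ion charge 1−.

[Au(N3)2(phen)][Rh(bipy)F2I2]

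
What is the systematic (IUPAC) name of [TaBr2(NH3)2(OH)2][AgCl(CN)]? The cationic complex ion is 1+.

diamminedibromodihydroxotantalum(V) chlorocyanoargentate(I)

Both ions are complex: the cation is named first with the plain metal name, the anion second with the -ate form; each ion's ligands are alphabetised independently.
The complex cation is given as 1+; its ligand charges sum to -4, so Ta = +5.
A 1:1 salt means the anion carries the equal and opposite charge, 1−.
Anion: ligand charges sum to -2; for the ion to be 1−, Ag = +1.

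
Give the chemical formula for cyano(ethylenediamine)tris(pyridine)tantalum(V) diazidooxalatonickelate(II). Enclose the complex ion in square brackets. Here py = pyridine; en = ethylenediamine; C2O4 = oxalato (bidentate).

Cation [Ta…]: ligand charges -1, Ta(V) ⇒ ion charge 4+.
Anion [Ni…]: ligand charges -4, Ni(II) ⇒ ion charge 2−.

[Ta(CN)(en)(py)3][Ni(C2O4)(N3)2]2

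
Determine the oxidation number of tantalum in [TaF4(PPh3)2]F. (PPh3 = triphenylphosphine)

1 fluoride outside the brackets (-1 each) → the complex ion is 1+.
Ligand charges: 2×PPh3 neutral; 4×F = -4; sum -4.
Ta + (-4) = 1+ ⇒ Ta is +5.

+5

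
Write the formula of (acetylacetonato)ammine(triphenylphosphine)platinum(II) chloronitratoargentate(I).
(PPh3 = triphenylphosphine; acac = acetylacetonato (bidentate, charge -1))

[Pt(acac)(NH3)(PPh3)][AgCl(NO3)]

Cation [Pt…]: ligand charges -1, Pt(II) ⇒ ion charge 1+.
Anion [Ag…]: ligand charges -2, Ag(I) ⇒ ion charge 1−.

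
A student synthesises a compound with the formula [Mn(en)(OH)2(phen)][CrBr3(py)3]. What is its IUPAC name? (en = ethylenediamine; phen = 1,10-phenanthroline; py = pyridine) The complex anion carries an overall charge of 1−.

(ethylenediamine)dihydroxo(1,10-phenanthroline)manganese(III) tribromotris(pyridine)chromate(II)

The complex anion is given as 1−; its ligand charges sum to -3, so Cr = +2.
A 1:1 salt means the cation carries the equal and opposite charge, 1+.
Cation: ligand charges sum to -2; for the ion to be 1+, Mn = +3.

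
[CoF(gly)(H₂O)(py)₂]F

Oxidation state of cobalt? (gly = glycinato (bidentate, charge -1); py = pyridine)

+3

1 fluoride outside the brackets (-1 each) → the complex ion is 1+.
Ligand charges: 1×H2O neutral; 1×F = -1; 1×gly = -1; 2×py neutral; sum -2.
Co + (-2) = 1+ ⇒ Co is +3.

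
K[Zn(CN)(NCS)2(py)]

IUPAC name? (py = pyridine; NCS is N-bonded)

potassium cyanodiisothiocyanato(pyridine)zincate(II)

The 1 potassium counter-ion carries a total charge of +1, so each complex ion is 1−.
Ligand charges: 1×pyridine (neutral), 1×cyano (-1 each), 2×isothiocyanato (-1 each); total -3. So Zn + (-3) = 1−, giving Zn = +2.
The complex ion is anionic, so zinc takes the -ate form zincate(II).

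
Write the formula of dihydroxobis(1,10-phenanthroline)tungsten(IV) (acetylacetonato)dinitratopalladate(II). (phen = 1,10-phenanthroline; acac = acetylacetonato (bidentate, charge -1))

[W(OH)2(phen)2][Pd(acac)(NO3)2]2

Cation [W…]: ligand charges -2, W(IV) ⇒ ion charge 2+.
Anion [Pd…]: ligand charges -3, Pd(II) ⇒ ion charge 1−.
One 2+ cation requires 2 of the 1− anion.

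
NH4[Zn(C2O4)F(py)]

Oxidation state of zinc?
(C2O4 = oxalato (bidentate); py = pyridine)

1 ammonium outside the brackets (+1 each) → the complex ion is 1−.
Ligand charges: 1×C2O4 = -2; 1×py neutral; 1×F = -1; sum -3.
Zn + (-3) = 1− ⇒ Zn is +2.

+2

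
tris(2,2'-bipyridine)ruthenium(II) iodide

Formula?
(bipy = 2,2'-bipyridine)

[Ru(bipy)3]I2

Ligands: 3 2,2'-bipyridine (bipy, neutral). Ligand charge sum = 0.
Charge balance with iodide (-1) requires 1 complex ion per 2 iodide.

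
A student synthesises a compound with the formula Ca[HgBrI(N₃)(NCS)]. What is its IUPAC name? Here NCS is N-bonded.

The 1 calcium counter-ion carries a total charge of +2, so each complex ion is 2−.
Ligand charges: 1×bromo (-1 each), 1×isothiocyanato (-1 each), 1×azido (-1 each), 1×iodo (-1 each); total -4. So Hg + (-4) = 2−, giving Hg = +2.
Ligands are named alphabetically: azido before bromo before iodo before isothiocyanato.
The complex ion is anionic, so mercury takes the -ate form mercurate(II).

calcium azidobromoiodoisothiocyanatomercurate(II)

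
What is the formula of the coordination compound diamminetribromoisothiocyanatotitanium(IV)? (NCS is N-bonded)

Ligands: 2 ammine (NH3, neutral), 1 isothiocyanato (NCS, -1), 3 bromo (Br, -1). Ligand charge sum = -4.
With Ti in oxidation state +4, the complex ion is [Ti...].

[TiBr3(NCS)(NH3)2]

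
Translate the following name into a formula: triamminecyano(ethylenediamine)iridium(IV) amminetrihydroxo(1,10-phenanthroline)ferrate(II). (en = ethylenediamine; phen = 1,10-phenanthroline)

Cation [Ir…]: ligand charges -1, Ir(IV) ⇒ ion charge 3+.
Anion [Fe…]: ligand charges -3, Fe(II) ⇒ ion charge 1−.

[Ir(CN)(en)(NH3)3][Fe(NH3)(OH)3(phen)]3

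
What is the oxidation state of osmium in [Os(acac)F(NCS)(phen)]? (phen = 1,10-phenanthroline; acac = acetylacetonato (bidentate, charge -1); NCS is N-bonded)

No counter-ion: the bracketed complex is neutral.
Ligand charges: 1×phen neutral; 1×acac = -1; 1×F = -1; 1×NCS = -1; sum -3.
Os + (-3) = 0 ⇒ Os is +3.

+3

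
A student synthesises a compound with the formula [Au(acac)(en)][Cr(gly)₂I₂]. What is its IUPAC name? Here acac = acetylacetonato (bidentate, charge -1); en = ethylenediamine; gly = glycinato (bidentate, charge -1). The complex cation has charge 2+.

(acetylacetonato)(ethylenediamine)gold(III) bis(glycinato)diiodochromate(II)

Both ions are complex: the cation is named first with the plain metal name, the anion second with the -ate form; each ion's ligands are alphabetised independently.
The complex cation is given as 2+; its ligand charges sum to -1, so Au = +3.
A 1:1 salt means the anion carries the equal and opposite charge, 2−.
Anion: ligand charges sum to -4; for the ion to be 2−, Cr = +2.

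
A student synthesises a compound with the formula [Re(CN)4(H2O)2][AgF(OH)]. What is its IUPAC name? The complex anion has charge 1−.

diaquatetracyanorhenium(V) fluorohydroxoargentate(I)

The complex anion is given as 1−; its ligand charges sum to -2, so Ag = +1.
A 1:1 salt means the cation carries the equal and opposite charge, 1+.
Cation: ligand charges sum to -4; for the ion to be 1+, Re = +5.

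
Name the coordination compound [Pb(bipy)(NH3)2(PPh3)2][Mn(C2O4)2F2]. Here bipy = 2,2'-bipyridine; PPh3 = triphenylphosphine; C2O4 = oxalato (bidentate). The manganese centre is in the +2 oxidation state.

diammine(2,2'-bipyridine)bis(triphenylphosphine)lead(IV) difluorodioxalatomanganate(II)

Both ions are complex: the cation is named first with the plain metal name, the anion second with the -ate form; each ion's ligands are alphabetised independently.
Mn is given as +2; the anion's ligand charges sum to -6, so the complex anion is 4−.
A 1:1 salt means the cation carries the equal and opposite charge, 4+.
Cation: ligand charges sum to 0; for the ion to be 4+, Pb = +4.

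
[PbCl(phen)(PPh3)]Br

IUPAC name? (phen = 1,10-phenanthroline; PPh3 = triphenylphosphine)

The 1 bromide counter-ion carries a total charge of -1, so each complex ion is 1+.
Ligand charges: 1×1,10-phenanthroline (neutral), 1×triphenylphosphine (neutral), 1×chloro (-1 each); total -1. So Pb + (-1) = 1+, giving Pb = +2.
Ligands are named alphabetically: chloro before phenanthroline before triphenylphosphine.

chloro(1,10-phenanthroline)(triphenylphosphine)lead(II) bromide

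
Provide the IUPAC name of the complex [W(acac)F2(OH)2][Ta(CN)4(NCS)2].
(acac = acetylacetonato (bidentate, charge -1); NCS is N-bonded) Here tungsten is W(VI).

(acetylacetonato)difluorodihydroxotungsten(VI) tetracyanodiisothiocyanatotantalate(V)

Both ions are complex: the cation is named first with the plain metal name, the anion second with the -ate form; each ion's ligands are alphabetised independently.
W is given as +6; the cation's ligand charges sum to -5, so the complex cation is 1+.
A 1:1 salt means the anion carries the equal and opposite charge, 1−.
Anion: ligand charges sum to -6; for the ion to be 1−, Ta = +5.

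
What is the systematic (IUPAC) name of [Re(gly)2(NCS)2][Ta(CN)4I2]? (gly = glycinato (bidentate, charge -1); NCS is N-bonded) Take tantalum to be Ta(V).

bis(glycinato)diisothiocyanatorhenium(V) tetracyanodiiodotantalate(V)

Ta is given as +5; the anion's ligand charges sum to -6, so the complex anion is 1−.
A 1:1 salt means the cation carries the equal and opposite charge, 1+.
Cation: ligand charges sum to -4; for the ion to be 1+, Re = +5.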